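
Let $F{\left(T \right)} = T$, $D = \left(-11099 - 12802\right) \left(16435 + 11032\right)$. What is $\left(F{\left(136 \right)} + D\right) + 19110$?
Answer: $-656469521$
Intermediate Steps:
$D = -656488767$ ($D = \left(-23901\right) 27467 = -656488767$)
$\left(F{\left(136 \right)} + D\right) + 19110 = \left(136 - 656488767\right) + 19110 = -656488631 + 19110 = -656469521$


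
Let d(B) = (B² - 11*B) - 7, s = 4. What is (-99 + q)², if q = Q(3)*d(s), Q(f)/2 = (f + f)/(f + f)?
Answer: 28561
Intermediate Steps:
Q(f) = 2 (Q(f) = 2*((f + f)/(f + f)) = 2*((2*f)/((2*f))) = 2*((2*f)*(1/(2*f))) = 2*1 = 2)
d(B) = -7 + B² - 11*B
q = -70 (q = 2*(-7 + 4² - 11*4) = 2*(-7 + 16 - 44) = 2*(-35) = -70)
(-99 + q)² = (-99 - 70)² = (-169)² = 28561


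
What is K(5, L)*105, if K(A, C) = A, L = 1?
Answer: 525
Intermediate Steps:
K(5, L)*105 = 5*105 = 525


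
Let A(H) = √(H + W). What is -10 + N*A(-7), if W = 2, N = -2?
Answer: -10 - 2*I*√5 ≈ -10.0 - 4.4721*I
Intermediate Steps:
A(H) = √(2 + H) (A(H) = √(H + 2) = √(2 + H))
-10 + N*A(-7) = -10 - 2*√(2 - 7) = -10 - 2*I*√5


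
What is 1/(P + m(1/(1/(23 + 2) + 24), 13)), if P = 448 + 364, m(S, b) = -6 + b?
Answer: 1/819 ≈ 0.0012210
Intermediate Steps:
P = 812
1/(P + m(1/(1/(23 + 2) + 24), 13)) = 1/(812 + (-6 + 13)) = 1/(812 + 7) = 1/819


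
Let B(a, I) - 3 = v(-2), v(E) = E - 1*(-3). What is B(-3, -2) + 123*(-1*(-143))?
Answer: 17593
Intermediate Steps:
v(E) = 3 + E (v(E) = E + 3 = 3 + E)
B(a, I) = 4 (B(a, I) = 3 + (3 - 2) = 3 + 1 = 4)
B(-3, -2) + 123*(-1*(-143)) = 4 + 123*(-1*(-143)) = 4 + 123*143 = 4 + 17589 = 17593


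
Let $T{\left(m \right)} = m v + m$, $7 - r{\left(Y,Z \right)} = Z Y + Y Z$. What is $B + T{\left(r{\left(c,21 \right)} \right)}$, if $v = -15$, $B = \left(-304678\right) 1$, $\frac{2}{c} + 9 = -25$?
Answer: $- \frac{5181780}{17} \approx -3.0481 \cdot 10^{5}$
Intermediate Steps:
$c = - \frac{1}{17}$ ($c = \frac{2}{-9 - 25} = \frac{2}{-34} = 2 \left(- \frac{1}{34}\right) = - \frac{1}{17} \approx -0.058824$)
$r{\left(Y,Z \right)} = 7 - 2 Y Z$ ($r{\left(Y,Z \right)} = 7 - \left(Z Y + Y Z\right) = 7 - \left(Y Z + Y Z\right) = 7 - 2 Y Z$)
$B = -304678$
$T{\left(m \right)} = - 14 m$ ($T{\left(m \right)} = m \left(-15\right) + m = - 15 m + m = - 14 m$)
$B + T{\left(r{\left(c,21 \right)} \right)} = -304678 - 14 \left(7 - \left(- \frac{2}{17}\right) 21\right) = -304678 - 14 \left(7 + \frac{42}{17}\right) = -304678 - \frac{2254}{17} = - \frac{5181780}{17}$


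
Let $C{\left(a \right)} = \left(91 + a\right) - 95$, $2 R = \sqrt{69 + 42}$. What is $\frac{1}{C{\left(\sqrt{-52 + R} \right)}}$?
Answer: $- \frac{1}{4 - i \sqrt{52 - \frac{\sqrt{111}}{2}}} \approx -0.063763 - 0.10897 i$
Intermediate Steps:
$R = \frac{\sqrt{111}}{2}$ ($R = \frac{\sqrt{69 + 42}}{2} = \frac{\sqrt{111}}{2} \approx 5.2678$)
$C{\left(a \right)} = -4 + a$
$\frac{1}{C{\left(\sqrt{-52 + R} \right)}} = \frac{1}{-4 + \sqrt{-52 + \frac{\sqrt{111}}{2}}}$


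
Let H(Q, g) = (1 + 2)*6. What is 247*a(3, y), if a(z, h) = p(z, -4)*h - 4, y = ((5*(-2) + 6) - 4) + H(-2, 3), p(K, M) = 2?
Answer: 3952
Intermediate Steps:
H(Q, g) = 18 (H(Q, g) = 3*6 = 18)
y = 10 (y = ((5*(-2) + 6) - 4) + 18 = ((-10 + 6) - 4) + 18 = (-4 - 4) + 18 = -8 + 18 = 10)
a(z, h) = -4 + 2*h (a(z, h) = 2*h - 4 = -4 + 2*h)
247*a(3, y) = 247*(-4 + 2*10) = 247*(-4 + 20) = 247*16 = 3952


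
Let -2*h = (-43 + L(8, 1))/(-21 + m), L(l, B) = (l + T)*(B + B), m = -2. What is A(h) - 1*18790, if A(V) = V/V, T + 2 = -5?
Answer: -18789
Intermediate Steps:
T = -7 (T = -2 - 5 = -7)
L(l, B) = 2*B*(-7 + l) (L(l, B) = (l - 7)*(B + B) = (-7 + l)*(2*B) = 2*B*(-7 + l))
h = -41/46 (h = -(-43 + 2*1*(-7 + 8))/(2*(-21 - 2)) = -(-43 + 2*1*1)/(2*(-23)) = -(-43 + 2)*(-1)/(2*23) = -(-41)*(-1)/(2*23) = -½*41/23 = -41/46 ≈ -0.89130)
A(V) = 1
A(h) - 1*18790 = 1 - 1*18790 = 1 - 18790 = -18789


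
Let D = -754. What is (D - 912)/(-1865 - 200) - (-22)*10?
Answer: 65138/295 ≈ 220.81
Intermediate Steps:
(D - 912)/(-1865 - 200) - (-22)*10 = (-754 - 912)/(-1865 - 200) - (-22)*10 = -1666/(-2065) - 1*(-220) = -1666*(-1/2065) + 220 = 238/295 + 220 = 65138/295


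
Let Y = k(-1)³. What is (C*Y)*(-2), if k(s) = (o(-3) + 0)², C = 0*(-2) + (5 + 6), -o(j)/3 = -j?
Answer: -11691702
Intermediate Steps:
o(j) = 3*j (o(j) = -(-3)*j = 3*j)
C = 11 (C = 0 + 11 = 11)
k(s) = 81 (k(s) = (3*(-3) + 0)² = (-9 + 0)² = (-9)² = 81)
Y = 531441 (Y = 81³ = 531441)
(C*Y)*(-2) = (11*531441)*(-2) = 5845851*(-2) = -11691702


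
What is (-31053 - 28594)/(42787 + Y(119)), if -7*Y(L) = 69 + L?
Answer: -417529/299321 ≈ -1.3949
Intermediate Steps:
Y(L) = -69/7 - L/7 (Y(L) = -(69 + L)/7 = -69/7 - L/7)
(-31053 - 28594)/(42787 + Y(119)) = (-31053 - 28594)/(42787 + (-69/7 - ⅐*119)) = -59647/(42787 + (-69/7 - 17)) = -59647/(42787 - 188/7) = -59647/299321/7 = -59647*7/299321 = -417529/299321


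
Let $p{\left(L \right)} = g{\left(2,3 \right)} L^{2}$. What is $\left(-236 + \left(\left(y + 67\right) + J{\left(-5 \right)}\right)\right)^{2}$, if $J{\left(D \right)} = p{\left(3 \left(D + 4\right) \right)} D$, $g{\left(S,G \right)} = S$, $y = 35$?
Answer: $50176$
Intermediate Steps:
$p{\left(L \right)} = 2 L^{2}$
$J{\left(D \right)} = 2 D \left(12 + 3 D\right)^{2}$ ($J{\left(D \right)} = 2 \left(3 \left(D + 4\right)\right)^{2} D = 2 \left(3 \left(4 + D\right)\right)^{2} D = 2 \left(12 + 3 D\right)^{2} D = 2 D \left(12 + 3 D\right)^{2}$)
$\left(-236 + \left(\left(y + 67\right) + J{\left(-5 \right)}\right)\right)^{2} = \left(-236 + \left(\left(35 + 67\right) + 18 \left(-5\right) \left(4 - 5\right)^{2}\right)\right)^{2} = \left(-236 + \left(102 + 18 \left(-5\right) \left(-1\right)^{2}\right)\right)^{2} = \left(-236 + \left(102 + 18 \left(-5\right) 1\right)\right)^{2} = \left(-236 + \left(102 - 90\right)\right)^{2} = \left(-236 + 12\right)^{2} = \left(-224\right)^{2} = 50176$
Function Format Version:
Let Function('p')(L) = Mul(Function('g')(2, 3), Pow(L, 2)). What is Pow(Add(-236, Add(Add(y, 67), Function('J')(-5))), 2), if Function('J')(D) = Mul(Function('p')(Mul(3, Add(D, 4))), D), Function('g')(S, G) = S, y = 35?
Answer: 50176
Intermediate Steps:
Function('p')(L) = Mul(2, Pow(L, 2))
Function('J')(D) = Mul(2, D, Pow(Add(12, Mul(3, D)), 2)) (Function('J')(D) = Mul(Mul(2, Pow(Mul(3, Add(D, 4)), 2)), D) = Mul(Mul(2, Pow(Mul(3, Add(4, D)), 2)), D) = Mul(Mul(2, Pow(Add(12, Mul(3, D)), 2)), D) = Mul(2, D, Pow(Add(12, Mul(3, D)), 2)))
Pow(Add(-236, Add(Add(y, 67), Function('J')(-5))), 2) = Pow(Add(-236, Add(Add(35, 67), Mul(18, -5, Pow(Add(4, -5), 2)))), 2) = Pow(Add(-236, Add(102, Mul(18, -5, Pow(-1, 2)))), 2) = Pow(Add(-236, Add(102, Mul(18, -5, 1))), 2) = Pow(Add(-236, Add(102, -90)), 2) = Pow(Add(-236, 12), 2) = Pow(-224, 2) = 50176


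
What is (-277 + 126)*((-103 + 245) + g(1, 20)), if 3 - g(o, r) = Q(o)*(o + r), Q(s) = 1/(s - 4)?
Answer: -22952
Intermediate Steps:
Q(s) = 1/(-4 + s)
g(o, r) = 3 - (o + r)/(-4 + o)
(-277 + 126)*((-103 + 245) + g(1, 20)) = (-277 + 126)*((-103 + 245) + (-12 - 1*20 + 2*1)/(-4 + 1)) = -151*(142 + (-12 - 20 + 2)/(-3)) = -151*(142 - ⅓*(-30)) = -151*(142 + 10) = -151*152 = -22952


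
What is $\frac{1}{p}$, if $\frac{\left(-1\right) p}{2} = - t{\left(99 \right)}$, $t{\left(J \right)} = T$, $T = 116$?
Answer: $\frac{1}{232} \approx 0.0043103$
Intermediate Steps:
$t{\left(J \right)} = 116$
$p = 232$ ($p = - 2 \left(\left(-1\right) 116\right) = \left(-2\right) \left(-116\right) = 232$)
$\frac{1}{p} = \frac{1}{232}$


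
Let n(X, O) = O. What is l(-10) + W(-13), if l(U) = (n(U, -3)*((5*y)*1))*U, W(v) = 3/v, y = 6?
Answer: 11697/13 ≈ 899.77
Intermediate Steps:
l(U) = -90*U (l(U) = (-3*5*6)*U = (-90)*U = (-3*30)*U = -90*U)
l(-10) + W(-13) = -90*(-10) + 3/(-13) = 900 + 3*(-1/13) = 900 - 3/13 = 11697/13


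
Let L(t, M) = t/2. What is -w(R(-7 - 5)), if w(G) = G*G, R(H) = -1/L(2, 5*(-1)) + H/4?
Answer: -16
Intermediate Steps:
L(t, M) = t/2 (L(t, M) = t*(½) = t/2)
R(H) = -1 + H/4 (R(H) = -1/((½)*2) + H/4 = -1/1 + H*(¼) = -1*1 + H/4 = -1 + H/4)
w(G) = G²
-w(R(-7 - 5)) = -(-1 + (-7 - 5)/4)² = -(-1 + (¼)*(-12))² = -(-1 - 3)² = -1*(-4)² = -1*16 = -16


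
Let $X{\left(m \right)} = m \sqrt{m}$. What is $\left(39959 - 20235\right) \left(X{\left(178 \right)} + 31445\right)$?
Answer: $620221180 + 3510872 \sqrt{178} \approx 6.6706 \cdot 10^{8}$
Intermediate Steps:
$X{\left(m \right)} = m^{\frac{3}{2}}$
$\left(39959 - 20235\right) \left(X{\left(178 \right)} + 31445\right) = \left(39959 - 20235\right) \left(178^{\frac{3}{2}} + 31445\right) = 19724 \left(178 \sqrt{178} + 31445\right) = 19724 \left(31445 + 178 \sqrt{178}\right) = 620221180 + 3510872 \sqrt{178}$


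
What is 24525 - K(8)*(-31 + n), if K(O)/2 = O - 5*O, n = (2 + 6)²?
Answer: 26637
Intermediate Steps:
n = 64 (n = 8² = 64)
K(O) = -8*O (K(O) = 2*(O - 5*O) = 2*(-4*O) = -8*O)
24525 - K(8)*(-31 + n) = 24525 - (-8*8)*(-31 + 64) = 24525 - (-64)*33 = 24525 - 1*(-2112) = 24525 + 2112 = 26637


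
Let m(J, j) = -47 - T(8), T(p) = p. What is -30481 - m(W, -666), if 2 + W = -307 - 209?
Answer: -30426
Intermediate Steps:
W = -518 (W = -2 + (-307 - 209) = -2 - 516 = -518)
m(J, j) = -55 (m(J, j) = -47 - 1*8 = -47 - 8 = -55)
-30481 - m(W, -666) = -30481 - 1*(-55) = -30481 + 55 = -30426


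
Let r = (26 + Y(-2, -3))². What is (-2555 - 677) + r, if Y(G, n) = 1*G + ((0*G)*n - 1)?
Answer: -2703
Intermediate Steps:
Y(G, n) = -1 + G (Y(G, n) = G + (0*n - 1) = G + (0 - 1) = G - 1 = -1 + G)
r = 529 (r = (26 + (-1 - 2))² = (26 - 3)² = 23² = 529)
(-2555 - 677) + r = (-2555 - 677) + 529 = -3232 + 529 = -2703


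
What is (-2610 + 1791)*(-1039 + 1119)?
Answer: -65520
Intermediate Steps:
(-2610 + 1791)*(-1039 + 1119) = -819*80 = -65520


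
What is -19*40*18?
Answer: -13680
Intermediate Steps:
-19*40*18 = -760*18 = -13680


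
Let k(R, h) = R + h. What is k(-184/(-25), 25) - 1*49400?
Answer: -1234191/25 ≈ -49368.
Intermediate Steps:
k(-184/(-25), 25) - 1*49400 = (-184/(-25) + 25) - 1*49400 = (-184*(-1/25) + 25) - 49400 = (184/25 + 25) - 49400 = 809/25 - 49400 = -1234191/25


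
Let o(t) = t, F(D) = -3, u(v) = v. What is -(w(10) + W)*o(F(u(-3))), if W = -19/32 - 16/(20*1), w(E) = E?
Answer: 4131/160 ≈ 25.819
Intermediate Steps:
W = -223/160 (W = -19*1/32 - 16/20 = -19/32 - 16*1/20 = -19/32 - ⅘ = -223/160 ≈ -1.3937)
-(w(10) + W)*o(F(u(-3))) = -(10 - 223/160)*(-3) = -1377*(-3)/160 = -1*(-4131/160) = 4131/160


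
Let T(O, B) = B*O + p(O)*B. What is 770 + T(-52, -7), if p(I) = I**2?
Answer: -17794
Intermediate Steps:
T(O, B) = B*O + B*O**2 (T(O, B) = B*O + O**2*B = B*O + B*O**2)
770 + T(-52, -7) = 770 - 7*(-52)*(1 - 52) = 770 - 7*(-52)*(-51) = 770 - 18564 = -17794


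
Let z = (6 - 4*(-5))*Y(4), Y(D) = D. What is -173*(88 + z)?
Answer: -33216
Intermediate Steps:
z = 104 (z = (6 - 4*(-5))*4 = (6 + 20)*4 = 26*4 = 104)
-173*(88 + z) = -173*(88 + 104) = -173*192 = -33216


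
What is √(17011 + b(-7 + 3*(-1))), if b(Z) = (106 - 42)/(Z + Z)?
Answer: √425195/5 ≈ 130.41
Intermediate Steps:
b(Z) = 32/Z (b(Z) = 64/((2*Z)) = 64*(1/(2*Z)) = 32/Z)
√(17011 + b(-7 + 3*(-1))) = √(17011 + 32/(-7 + 3*(-1))) = √(17011 + 32/(-7 - 3)) = √(17011 + 32/(-10)) = √(17011 + 32*(-⅒)) = √(17011 - 16/5) = √(85039/5) = √425195/5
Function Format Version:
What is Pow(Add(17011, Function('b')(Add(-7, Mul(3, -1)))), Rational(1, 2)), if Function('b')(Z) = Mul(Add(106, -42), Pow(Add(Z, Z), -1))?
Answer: Mul(Rational(1, 5), Pow(425195, Rational(1, 2))) ≈ 130.41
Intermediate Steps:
Function('b')(Z) = Mul(32, Pow(Z, -1)) (Function('b')(Z) = Mul(64, Pow(Mul(2, Z), -1)) = Mul(64, Mul(Rational(1, 2), Pow(Z, -1))) = Mul(32, Pow(Z, -1)))
Pow(Add(17011, Function('b')(Add(-7, Mul(3, -1)))), Rational(1, 2)) = Pow(Add(17011, Mul(32, Pow(Add(-7, Mul(3, -1)), -1))), Rational(1, 2)) = Pow(Add(17011, Mul(32, Pow(Add(-7, -3), -1))), Rational(1, 2)) = Pow(Add(17011, Mul(32, Pow(-10, -1))), Rational(1, 2)) = Pow(Add(17011, Mul(32, Rational(-1, 10))), Rational(1, 2)) = Pow(Add(17011, Rational(-16, 5)), Rational(1, 2)) = Pow(Rational(85039, 5), Rational(1, 2)) = Mul(Rational(1, 5), Pow(425195, Rational(1, 2)))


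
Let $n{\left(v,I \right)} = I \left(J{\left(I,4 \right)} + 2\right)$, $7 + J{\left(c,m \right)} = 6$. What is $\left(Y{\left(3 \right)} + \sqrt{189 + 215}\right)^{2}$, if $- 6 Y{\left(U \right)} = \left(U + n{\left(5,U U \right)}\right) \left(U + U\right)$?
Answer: $548 - 48 \sqrt{101} \approx 65.606$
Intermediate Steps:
$J{\left(c,m \right)} = -1$ ($J{\left(c,m \right)} = -7 + 6 = -1$)
$n{\left(v,I \right)} = I$ ($n{\left(v,I \right)} = I \left(-1 + 2\right) = I 1 = I$)
$Y{\left(U \right)} = - \frac{U \left(U + U^{2}\right)}{3}$ ($Y{\left(U \right)} = - \frac{\left(U + U U\right) \left(U + U\right)}{6} = - \frac{\left(U + U^{2}\right) 2 U}{6} = - \frac{2 U \left(U + U^{2}\right)}{6} = - \frac{U \left(U + U^{2}\right)}{3}$)
$\left(Y{\left(3 \right)} + \sqrt{189 + 215}\right)^{2} = \left(- \frac{3^{2} \left(1 + 3\right)}{3} + \sqrt{189 + 215}\right)^{2} = \left(\left(- \frac{1}{3}\right) 9 \cdot 4 + \sqrt{404}\right)^{2} = \left(-12 + 2 \sqrt{101}\right)^{2}$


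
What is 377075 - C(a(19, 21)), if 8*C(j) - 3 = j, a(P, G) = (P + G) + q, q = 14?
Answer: 3016543/8 ≈ 3.7707e+5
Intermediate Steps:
a(P, G) = 14 + G + P (a(P, G) = (P + G) + 14 = (G + P) + 14 = 14 + G + P)
C(j) = 3/8 + j/8
377075 - C(a(19, 21)) = 377075 - (3/8 + (14 + 21 + 19)/8) = 377075 - (3/8 + (⅛)*54) = 377075 - (3/8 + 27/4) = 377075 - 1*57/8 = 377075 - 57/8 = 3016543/8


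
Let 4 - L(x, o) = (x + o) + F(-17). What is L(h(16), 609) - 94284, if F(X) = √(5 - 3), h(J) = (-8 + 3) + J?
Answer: -94900 - √2 ≈ -94901.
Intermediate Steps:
h(J) = -5 + J
F(X) = √2
L(x, o) = 4 - o - x - √2 (L(x, o) = 4 - ((x + o) + √2) = 4 - ((o + x) + √2) = 4 - (o + x + √2) = 4 + (-o - x - √2) = 4 - o - x - √2)
L(h(16), 609) - 94284 = (4 - 1*609 - (-5 + 16) - √2) - 94284 = (4 - 609 - 1*11 - √2) - 94284 = (4 - 609 - 11 - √2) - 94284 = (-616 - √2) - 94284 = -94900 - √2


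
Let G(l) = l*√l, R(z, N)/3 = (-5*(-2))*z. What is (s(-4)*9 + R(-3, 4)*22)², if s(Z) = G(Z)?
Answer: 3915216 + 285120*I ≈ 3.9152e+6 + 2.8512e+5*I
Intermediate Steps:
R(z, N) = 30*z (R(z, N) = 3*((-5*(-2))*z) = 3*(10*z) = 30*z)
G(l) = l^(3/2)
s(Z) = Z^(3/2)
(s(-4)*9 + R(-3, 4)*22)² = ((-4)^(3/2)*9 + (30*(-3))*22)² = (-8*I*9 - 90*22)² = (-72*I - 1980)² = (-1980 - 72*I)²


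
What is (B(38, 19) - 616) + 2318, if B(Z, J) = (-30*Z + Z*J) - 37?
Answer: 1247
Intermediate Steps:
B(Z, J) = -37 - 30*Z + J*Z (B(Z, J) = (-30*Z + J*Z) - 37 = -37 - 30*Z + J*Z)
(B(38, 19) - 616) + 2318 = ((-37 - 30*38 + 19*38) - 616) + 2318 = ((-37 - 1140 + 722) - 616) + 2318 = (-455 - 616) + 2318 = -1071 + 2318 = 1247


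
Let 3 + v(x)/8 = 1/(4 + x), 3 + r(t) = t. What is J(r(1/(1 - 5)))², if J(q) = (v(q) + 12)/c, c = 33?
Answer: 16/9801 ≈ 0.0016325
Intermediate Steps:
r(t) = -3 + t
v(x) = -24 + 8/(4 + x)
J(q) = 4/11 + 8*(-11 - 3*q)/(33*(4 + q)) (J(q) = (8*(-11 - 3*q)/(4 + q) + 12)/33 = (12 + 8*(-11 - 3*q)/(4 + q))*(1/33) = 4/11 + 8*(-11 - 3*q)/(33*(4 + q)))
J(r(1/(1 - 5)))² = (4*(-10 - 3*(-3 + 1/(1 - 5)))/(33*(4 + (-3 + 1/(1 - 5)))))² = (4*(-10 - 3*(-3 + 1/(-4)))/(33*(4 + (-3 + 1/(-4)))))² = (4*(-10 - 3*(-3 - ¼))/(33*(4 + (-3 - ¼))))² = (4*(-10 - 3*(-13/4))/(33*(4 - 13/4)))² = (4*(-10 + 39/4)/(33*(¾)))² = ((4/33)*(4/3)*(-¼))² = (-4/99)² = 16/9801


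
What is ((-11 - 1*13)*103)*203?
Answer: -501816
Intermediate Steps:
((-11 - 1*13)*103)*203 = ((-11 - 13)*103)*203 = -24*103*203 = -2472*203 = -501816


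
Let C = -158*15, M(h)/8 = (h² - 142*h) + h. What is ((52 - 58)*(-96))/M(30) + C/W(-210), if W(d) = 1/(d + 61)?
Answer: 65329046/185 ≈ 3.5313e+5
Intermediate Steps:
W(d) = 1/(61 + d)
M(h) = -1128*h + 8*h² (M(h) = 8*((h² - 142*h) + h) = 8*(h² - 141*h) = -1128*h + 8*h²)
C = -2370
((52 - 58)*(-96))/M(30) + C/W(-210) = ((52 - 58)*(-96))/((8*30*(-141 + 30))) - 2370/(1/(61 - 210)) = (-6*(-96))/((8*30*(-111))) - 2370/(1/(-149)) = 576/(-26640) - 2370/(-1/149) = 576*(-1/26640) - 2370*(-149) = -4/185 + 353130 = 65329046/185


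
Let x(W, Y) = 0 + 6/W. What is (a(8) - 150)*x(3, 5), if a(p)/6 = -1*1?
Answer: -312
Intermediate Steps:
a(p) = -6 (a(p) = 6*(-1*1) = 6*(-1) = -6)
x(W, Y) = 6/W (x(W, Y) = 0 + 6/W = 6/W)
(a(8) - 150)*x(3, 5) = (-6 - 150)*(6/3) = -936/3 = -156*2 = -312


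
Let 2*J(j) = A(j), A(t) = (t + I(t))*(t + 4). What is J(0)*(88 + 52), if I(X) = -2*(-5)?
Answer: 2800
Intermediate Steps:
I(X) = 10
A(t) = (4 + t)*(10 + t) (A(t) = (t + 10)*(t + 4) = (10 + t)*(4 + t) = (4 + t)*(10 + t))
J(j) = 20 + j**2/2 + 7*j (J(j) = (40 + j**2 + 14*j)/2 = 20 + j**2/2 + 7*j)
J(0)*(88 + 52) = (20 + (1/2)*0**2 + 7*0)*(88 + 52) = (20 + (1/2)*0 + 0)*140 = (20 + 0 + 0)*140 = 20*140 = 2800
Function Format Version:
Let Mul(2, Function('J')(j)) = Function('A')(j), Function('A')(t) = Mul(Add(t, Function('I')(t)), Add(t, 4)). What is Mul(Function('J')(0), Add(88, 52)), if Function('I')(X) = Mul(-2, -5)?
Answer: 2800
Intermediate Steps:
Function('I')(X) = 10
Function('A')(t) = Mul(Add(4, t), Add(10, t)) (Function('A')(t) = Mul(Add(t, 10), Add(t, 4)) = Mul(Add(10, t), Add(4, t)) = Mul(Add(4, t), Add(10, t)))
Function('J')(j) = Add(20, Mul(Rational(1, 2), Pow(j, 2)), Mul(7, j)) (Function('J')(j) = Mul(Rational(1, 2), Add(40, Pow(j, 2), Mul(14, j))) = Add(20, Mul(Rational(1, 2), Pow(j, 2)), Mul(7, j)))
Mul(Function('J')(0), Add(88, 52)) = Mul(Add(20, Mul(Rational(1, 2), Pow(0, 2)), Mul(7, 0)), Add(88, 52)) = Mul(Add(20, Mul(Rational(1, 2), 0), 0), 140) = Mul(Add(20, 0, 0), 140) = Mul(20, 140) = 2800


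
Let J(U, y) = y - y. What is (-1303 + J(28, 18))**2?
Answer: 1697809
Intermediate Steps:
J(U, y) = 0
(-1303 + J(28, 18))**2 = (-1303 + 0)**2 = (-1303)**2 = 1697809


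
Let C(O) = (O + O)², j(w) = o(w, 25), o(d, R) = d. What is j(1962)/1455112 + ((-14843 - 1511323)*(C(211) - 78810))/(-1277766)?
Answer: 874849164840425/7378145396 ≈ 1.1857e+5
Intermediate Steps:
j(w) = w
C(O) = 4*O² (C(O) = (2*O)² = 4*O²)
j(1962)/1455112 + ((-14843 - 1511323)*(C(211) - 78810))/(-1277766) = 1962/1455112 + ((-14843 - 1511323)*(4*211² - 78810))/(-1277766) = 1962*(1/1455112) - 1526166*(4*44521 - 78810)*(-1/1277766) = 981/727556 - 1526166*(178084 - 78810)*(-1/1277766) = 981/727556 - 1526166*99274*(-1/1277766) = 981/727556 - 151508603484*(-1/1277766) = 981/727556 + 1202449234/10141 = 874849164840425/7378145396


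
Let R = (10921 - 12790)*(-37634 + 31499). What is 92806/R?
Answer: 13258/1638045 ≈ 0.0080938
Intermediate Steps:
R = 11466315 (R = -1869*(-6135) = 11466315)
92806/R = 92806/11466315 = 92806*(1/11466315) = 13258/1638045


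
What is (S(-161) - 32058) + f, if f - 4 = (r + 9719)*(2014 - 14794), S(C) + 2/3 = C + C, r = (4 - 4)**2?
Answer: -372723590/3 ≈ -1.2424e+8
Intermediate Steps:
r = 0 (r = 0**2 = 0)
S(C) = -2/3 + 2*C (S(C) = -2/3 + (C + C) = -2/3 + 2*C)
f = -124208816 (f = 4 + (0 + 9719)*(2014 - 14794) = 4 + 9719*(-12780) = 4 - 124208820 = -124208816)
(S(-161) - 32058) + f = ((-2/3 + 2*(-161)) - 32058) - 124208816 = ((-2/3 - 322) - 32058) - 124208816 = (-968/3 - 32058) - 124208816 = -97142/3 - 124208816 = -372723590/3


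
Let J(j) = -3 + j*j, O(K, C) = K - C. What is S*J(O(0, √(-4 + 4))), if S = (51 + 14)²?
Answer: -12675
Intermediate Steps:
J(j) = -3 + j²
S = 4225 (S = 65² = 4225)
S*J(O(0, √(-4 + 4))) = 4225*(-3 + (0 - √(-4 + 4))²) = 4225*(-3 + (0 - √0)²) = 4225*(-3 + (0 - 1*0)²) = 4225*(-3 + (0 + 0)²) = 4225*(-3 + 0²) = 4225*(-3 + 0) = 4225*(-3) = -12675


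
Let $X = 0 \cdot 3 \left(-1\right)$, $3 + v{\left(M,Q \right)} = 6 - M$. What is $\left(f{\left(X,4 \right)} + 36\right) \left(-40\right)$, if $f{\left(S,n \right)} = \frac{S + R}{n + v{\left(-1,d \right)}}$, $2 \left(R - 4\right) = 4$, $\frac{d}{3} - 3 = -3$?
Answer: $-1470$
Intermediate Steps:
$d = 0$ ($d = 9 + 3 \left(-3\right) = 9 - 9 = 0$)
$v{\left(M,Q \right)} = 3 - M$ ($v{\left(M,Q \right)} = -3 - \left(-6 + M\right) = 3 - M$)
$R = 6$ ($R = 4 + \frac{1}{2} \cdot 4 = 4 + 2 = 6$)
$X = 0$ ($X = 0 \left(-1\right) = 0$)
$f{\left(S,n \right)} = \frac{6 + S}{4 + n}$ ($f{\left(S,n \right)} = \frac{S + 6}{n + \left(3 - -1\right)} = \frac{6 + S}{n + \left(3 + 1\right)} = \frac{6 + S}{n + 4} = \frac{6 + S}{4 + n}$)
$\left(f{\left(X,4 \right)} + 36\right) \left(-40\right) = \left(\frac{6 + 0}{4 + 4} + 36\right) \left(-40\right) = \left(\frac{1}{8} \cdot 6 + 36\right) \left(-40\right) = \left(\frac{3}{4} + 36\right) \left(-40\right) = \frac{147}{4} \left(-40\right) = -1470$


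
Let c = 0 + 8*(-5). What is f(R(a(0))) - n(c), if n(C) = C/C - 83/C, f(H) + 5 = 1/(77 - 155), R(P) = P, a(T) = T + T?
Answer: -12617/1560 ≈ -8.0878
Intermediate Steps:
a(T) = 2*T
f(H) = -391/78 (f(H) = -5 + 1/(77 - 155) = -5 + 1/(-78) = -5 - 1/78 = -391/78)
c = -40 (c = 0 - 40 = -40)
n(C) = 1 - 83/C
f(R(a(0))) - n(c) = -391/78 - (-83 - 40)/(-40) = -391/78 - (-1)*(-123)/40 = -391/78 - 1*123/40 = -391/78 - 123/40 = -12617/1560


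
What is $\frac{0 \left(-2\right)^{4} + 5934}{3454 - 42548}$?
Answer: $- \frac{2967}{19547} \approx -0.15179$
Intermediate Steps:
$\frac{0 \left(-2\right)^{4} + 5934}{3454 - 42548} = \frac{0 \cdot 16 + 5934}{-39094} = \left(0 + 5934\right) \left(- \frac{1}{39094}\right) = 5934 \left(- \frac{1}{39094}\right) = - \frac{2967}{19547}$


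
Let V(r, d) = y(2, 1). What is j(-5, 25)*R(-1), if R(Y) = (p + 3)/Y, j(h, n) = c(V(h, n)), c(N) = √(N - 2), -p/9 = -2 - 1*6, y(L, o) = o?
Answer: -75*I ≈ -75.0*I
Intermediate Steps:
p = 72 (p = -9*(-2 - 1*6) = -9*(-2 - 6) = -9*(-8) = 72)
V(r, d) = 1
c(N) = √(-2 + N)
j(h, n) = I (j(h, n) = √(-2 + 1) = √(-1) = I)
R(Y) = 75/Y (R(Y) = (72 + 3)/Y = 75/Y)
j(-5, 25)*R(-1) = I*(75/(-1)) = I*(75*(-1)) = I*(-75) = -75*I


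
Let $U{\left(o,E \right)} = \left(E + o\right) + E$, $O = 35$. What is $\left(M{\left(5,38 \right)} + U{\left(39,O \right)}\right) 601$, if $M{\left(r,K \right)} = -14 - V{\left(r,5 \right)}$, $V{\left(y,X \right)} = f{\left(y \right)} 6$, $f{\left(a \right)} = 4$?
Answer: $42671$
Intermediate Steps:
$U{\left(o,E \right)} = o + 2 E$
$V{\left(y,X \right)} = 24$ ($V{\left(y,X \right)} = 4 \cdot 6 = 24$)
$M{\left(r,K \right)} = -38$ ($M{\left(r,K \right)} = -14 - 24 = -38$)
$\left(M{\left(5,38 \right)} + U{\left(39,O \right)}\right) 601 = \left(-38 + \left(39 + 2 \cdot 35\right)\right) 601 = \left(-38 + \left(39 + 70\right)\right) 601 = \left(-38 + 109\right) 601 = 71 \cdot 601 = 42671$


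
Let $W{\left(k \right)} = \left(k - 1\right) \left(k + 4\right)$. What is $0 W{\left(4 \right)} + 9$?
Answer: $9$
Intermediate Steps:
$W{\left(k \right)} = \left(-1 + k\right) \left(4 + k\right)$
$0 W{\left(4 \right)} + 9 = 0 \left(-4 + 4^{2} + 3 \cdot 4\right) + 9 = 0 \left(-4 + 16 + 12\right) + 9 = 0 \cdot 24 + 9 = 0 + 9 = 9$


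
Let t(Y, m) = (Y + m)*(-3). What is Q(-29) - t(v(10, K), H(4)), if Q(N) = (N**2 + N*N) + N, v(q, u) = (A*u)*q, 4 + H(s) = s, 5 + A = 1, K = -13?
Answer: 3213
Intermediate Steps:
A = -4 (A = -5 + 1 = -4)
H(s) = -4 + s
v(q, u) = -4*q*u (v(q, u) = (-4*u)*q = -4*q*u)
t(Y, m) = -3*Y - 3*m
Q(N) = N + 2*N**2 (Q(N) = (N**2 + N**2) + N = 2*N**2 + N = N + 2*N**2)
Q(-29) - t(v(10, K), H(4)) = -29*(1 + 2*(-29)) - (-(-12)*10*(-13) - 3*(-4 + 4)) = -29*(1 - 58) - (-3*520 - 3*0) = -29*(-57) - (-1560 + 0) = 1653 - 1*(-1560) = 1653 + 1560 = 3213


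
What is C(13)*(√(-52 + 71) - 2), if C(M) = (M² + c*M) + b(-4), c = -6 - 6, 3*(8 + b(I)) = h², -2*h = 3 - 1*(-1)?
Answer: -38/3 + 19*√19/3 ≈ 14.940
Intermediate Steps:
h = -2 (h = -(3 - 1*(-1))/2 = -(3 + 1)/2 = -½*4 = -2)
b(I) = -20/3 (b(I) = -8 + (⅓)*(-2)² = -8 + (⅓)*4 = -8 + 4/3 = -20/3)
c = -12
C(M) = -20/3 + M² - 12*M (C(M) = (M² - 12*M) - 20/3 = -20/3 + M² - 12*M)
C(13)*(√(-52 + 71) - 2) = (-20/3 + 13² - 12*13)*(√(-52 + 71) - 2) = (-20/3 + 169 - 156)*(√19 - 2) = 19*(-2 + √19)/3 = -38/3 + 19*√19/3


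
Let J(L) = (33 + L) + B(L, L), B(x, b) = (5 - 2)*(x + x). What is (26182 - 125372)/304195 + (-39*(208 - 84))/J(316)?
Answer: -338753714/136583555 ≈ -2.4802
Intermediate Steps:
B(x, b) = 6*x (B(x, b) = 3*(2*x) = 6*x)
J(L) = 33 + 7*L (J(L) = (33 + L) + 6*L = 33 + 7*L)
(26182 - 125372)/304195 + (-39*(208 - 84))/J(316) = (26182 - 125372)/304195 + (-39*(208 - 84))/(33 + 7*316) = -99190*1/304195 + (-39*124)/(33 + 2212) = -19838/60839 - 4836/2245 = -338753714/136583555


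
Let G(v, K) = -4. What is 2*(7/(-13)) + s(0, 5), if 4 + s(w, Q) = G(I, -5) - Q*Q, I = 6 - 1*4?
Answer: -443/13 ≈ -34.077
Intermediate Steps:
I = 2 (I = 6 - 4 = 2)
s(w, Q) = -8 - Q**2 (s(w, Q) = -4 + (-4 - Q*Q) = -4 + (-4 - Q**2) = -8 - Q**2)
2*(7/(-13)) + s(0, 5) = 2*(7/(-13)) + (-8 - 1*5**2) = 2*(7*(-1/13)) + (-8 - 1*25) = 2*(-7/13) + (-8 - 25) = -14/13 - 33 = -443/13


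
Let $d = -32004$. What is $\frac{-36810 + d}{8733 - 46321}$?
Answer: $\frac{34407}{18794} \approx 1.8307$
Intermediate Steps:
$\frac{-36810 + d}{8733 - 46321} = \frac{-36810 - 32004}{8733 - 46321} = - \frac{68814}{-37588} = \left(-68814\right) \left(- \frac{1}{37588}\right) = \frac{34407}{18794}$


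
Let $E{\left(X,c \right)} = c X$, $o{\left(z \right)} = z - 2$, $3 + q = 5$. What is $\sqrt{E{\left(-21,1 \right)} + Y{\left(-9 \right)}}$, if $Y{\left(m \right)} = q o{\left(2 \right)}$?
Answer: $i \sqrt{21} \approx 4.5826 i$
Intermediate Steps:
$q = 2$ ($q = -3 + 5 = 2$)
$o{\left(z \right)} = -2 + z$
$E{\left(X,c \right)} = X c$
$Y{\left(m \right)} = 0$ ($Y{\left(m \right)} = 2 \left(-2 + 2\right) = 2 \cdot 0 = 0$)
$\sqrt{E{\left(-21,1 \right)} + Y{\left(-9 \right)}} = \sqrt{\left(-21\right) 1 + 0} = \sqrt{-21 + 0} = \sqrt{-21} = i \sqrt{21}$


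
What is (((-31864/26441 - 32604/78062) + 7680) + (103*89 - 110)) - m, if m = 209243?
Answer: -198671461004492/1032018671 ≈ -1.9251e+5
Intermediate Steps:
(((-31864/26441 - 32604/78062) + 7680) + (103*89 - 110)) - m = (((-31864/26441 - 32604/78062) + 7680) + (103*89 - 110)) - 1*209243 = (((-31864*1/26441 - 32604*1/78062) + 7680) + (9167 - 110)) - 209243 = (((-31864/26441 - 16302/39031) + 7680) + 9057) - 209243 = ((-1674724966/1032018671 + 7680) + 9057) - 209243 = (7924228668314/1032018671 + 9057) - 209243 = 17271221771561/1032018671 - 209243 = -198671461004492/1032018671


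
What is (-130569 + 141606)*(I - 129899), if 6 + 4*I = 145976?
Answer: -2061855081/2 ≈ -1.0309e+9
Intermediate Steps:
I = 72985/2 (I = -3/2 + (¼)*145976 = -3/2 + 36494 = 72985/2 ≈ 36493.)
(-130569 + 141606)*(I - 129899) = (-130569 + 141606)*(72985/2 - 129899) = 11037*(-186813/2) = -2061855081/2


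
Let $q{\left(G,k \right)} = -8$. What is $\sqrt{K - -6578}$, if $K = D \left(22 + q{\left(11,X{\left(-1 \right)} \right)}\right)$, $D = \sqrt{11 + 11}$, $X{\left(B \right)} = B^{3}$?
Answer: $\sqrt{6578 + 14 \sqrt{22}} \approx 81.509$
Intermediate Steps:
$D = \sqrt{22} \approx 4.6904$
$K = 14 \sqrt{22}$ ($K = \sqrt{22} \left(22 - 8\right) = \sqrt{22} \cdot 14 = 14 \sqrt{22} \approx 65.666$)
$\sqrt{K - -6578} = \sqrt{14 \sqrt{22} - -6578} = \sqrt{14 \sqrt{22} + 6578} = \sqrt{6578 + 14 \sqrt{22}}$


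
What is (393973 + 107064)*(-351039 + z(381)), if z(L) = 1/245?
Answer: -43091463722498/245 ≈ -1.7588e+11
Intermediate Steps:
z(L) = 1/245
(393973 + 107064)*(-351039 + z(381)) = (393973 + 107064)*(-351039 + 1/245) = 501037*(-86004554/245) = -43091463722498/245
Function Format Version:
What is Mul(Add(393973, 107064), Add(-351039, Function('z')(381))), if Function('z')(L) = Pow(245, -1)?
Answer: Rational(-43091463722498, 245) ≈ -1.7588e+11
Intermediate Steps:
Function('z')(L) = Rational(1, 245)
Mul(Add(393973, 107064), Add(-351039, Function('z')(381))) = Mul(Add(393973, 107064), Add(-351039, Rational(1, 245))) = Mul(501037, Rational(-86004554, 245)) = Rational(-43091463722498, 245)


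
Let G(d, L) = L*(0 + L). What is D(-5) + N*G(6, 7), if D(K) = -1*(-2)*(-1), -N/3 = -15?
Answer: 2203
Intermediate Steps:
G(d, L) = L² (G(d, L) = L*L = L²)
N = 45 (N = -3*(-15) = 45)
D(K) = -2 (D(K) = 2*(-1) = -2)
D(-5) + N*G(6, 7) = -2 + 45*7² = -2 + 45*49 = -2 + 2205 = 2203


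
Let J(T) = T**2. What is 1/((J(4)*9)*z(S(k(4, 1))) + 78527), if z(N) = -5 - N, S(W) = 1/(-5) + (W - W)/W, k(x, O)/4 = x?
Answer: 5/389179 ≈ 1.2848e-5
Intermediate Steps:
k(x, O) = 4*x
S(W) = -1/5 (S(W) = 1*(-1/5) + 0/W = -1/5 + 0 = -1/5)
1/((J(4)*9)*z(S(k(4, 1))) + 78527) = 1/((4**2*9)*(-5 - 1*(-1/5)) + 78527) = 1/((16*9)*(-5 + 1/5) + 78527) = 1/(144*(-24/5) + 78527) = 1/(-3456/5 + 78527) = 1/(389179/5) = 5/389179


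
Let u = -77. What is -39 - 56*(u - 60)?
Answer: 7633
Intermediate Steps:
-39 - 56*(u - 60) = -39 - 56*(-77 - 60) = -39 - 56*(-137) = -39 + 7672 = 7633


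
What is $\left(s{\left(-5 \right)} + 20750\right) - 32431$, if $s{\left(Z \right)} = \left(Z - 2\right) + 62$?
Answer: $-11626$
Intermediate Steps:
$s{\left(Z \right)} = 60 + Z$ ($s{\left(Z \right)} = \left(-2 + Z\right) + 62 = 60 + Z$)
$\left(s{\left(-5 \right)} + 20750\right) - 32431 = \left(\left(60 - 5\right) + 20750\right) - 32431 = \left(55 + 20750\right) - 32431 = 20805 - 32431 = -11626$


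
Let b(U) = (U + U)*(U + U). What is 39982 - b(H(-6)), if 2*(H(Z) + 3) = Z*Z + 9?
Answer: 38461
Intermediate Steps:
H(Z) = 3/2 + Z²/2 (H(Z) = -3 + (Z*Z + 9)/2 = -3 + (Z² + 9)/2 = -3 + (9 + Z²)/2 = -3 + (9/2 + Z²/2) = 3/2 + Z²/2)
b(U) = 4*U² (b(U) = (2*U)*(2*U) = 4*U²)
39982 - b(H(-6)) = 39982 - 4*(3/2 + (½)*(-6)²)² = 39982 - 4*(3/2 + (½)*36)² = 39982 - 4*(3/2 + 18)² = 39982 - 4*(39/2)² = 39982 - 4*1521/4 = 39982 - 1*1521 = 39982 - 1521 = 38461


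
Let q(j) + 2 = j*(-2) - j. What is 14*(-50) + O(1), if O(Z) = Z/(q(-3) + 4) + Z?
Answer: -7688/11 ≈ -698.91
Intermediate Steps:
q(j) = -2 - 3*j (q(j) = -2 + (j*(-2) - j) = -2 + (-2*j - j) = -2 - 3*j)
O(Z) = 12*Z/11 (O(Z) = Z/((-2 - 3*(-3)) + 4) + Z = Z/((-2 + 9) + 4) + Z = Z/(7 + 4) + Z = Z/11 + Z = 12*Z/11)
14*(-50) + O(1) = 14*(-50) + (12/11)*1 = -700 + 12/11 = -7688/11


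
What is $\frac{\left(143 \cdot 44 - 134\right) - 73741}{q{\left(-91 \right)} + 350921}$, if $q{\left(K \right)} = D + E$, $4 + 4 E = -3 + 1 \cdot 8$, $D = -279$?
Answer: $- \frac{270332}{1402569} \approx -0.19274$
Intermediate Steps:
$E = \frac{1}{4}$ ($E = -1 + \frac{-3 + 1 \cdot 8}{4} = -1 + \frac{-3 + 8}{4} = -1 + \frac{1}{4} \cdot 5 = -1 + \frac{5}{4} = \frac{1}{4} \approx 0.25$)
$q{\left(K \right)} = - \frac{1115}{4}$ ($q{\left(K \right)} = -279 + \frac{1}{4} = - \frac{1115}{4}$)
$\frac{\left(143 \cdot 44 - 134\right) - 73741}{q{\left(-91 \right)} + 350921} = \frac{\left(143 \cdot 44 - 134\right) - 73741}{- \frac{1115}{4} + 350921} = \frac{\left(6292 - 134\right) - 73741}{\frac{1402569}{4}} = \left(6158 - 73741\right) \frac{4}{1402569} = \left(-67583\right) \frac{4}{1402569} = - \frac{270332}{1402569}$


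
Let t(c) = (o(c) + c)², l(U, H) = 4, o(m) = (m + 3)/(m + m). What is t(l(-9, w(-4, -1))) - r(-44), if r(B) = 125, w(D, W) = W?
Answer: -6479/64 ≈ -101.23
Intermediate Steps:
o(m) = (3 + m)/(2*m) (o(m) = (3 + m)/((2*m)) = (3 + m)*(1/(2*m)) = (3 + m)/(2*m))
t(c) = (c + (3 + c)/(2*c))² (t(c) = ((3 + c)/(2*c) + c)² = (c + (3 + c)/(2*c))²)
t(l(-9, w(-4, -1))) - r(-44) = (¼)*(3 + 4 + 2*4²)²/4² - 1*125 = (¼)*(1/16)*(3 + 4 + 2*16)² - 125 = (¼)*(1/16)*(3 + 4 + 32)² - 125 = (¼)*(1/16)*39² - 125 = (¼)*(1/16)*1521 - 125 = 1521/64 - 125 = -6479/64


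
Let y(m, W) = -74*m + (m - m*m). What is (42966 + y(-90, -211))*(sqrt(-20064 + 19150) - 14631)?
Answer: -606250116 + 41436*I*sqrt(914) ≈ -6.0625e+8 + 1.2527e+6*I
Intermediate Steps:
y(m, W) = -m**2 - 73*m (y(m, W) = -74*m + (m - m**2) = -m**2 - 73*m)
(42966 + y(-90, -211))*(sqrt(-20064 + 19150) - 14631) = (42966 - 1*(-90)*(73 - 90))*(sqrt(-20064 + 19150) - 14631) = (42966 - 1*(-90)*(-17))*(sqrt(-914) - 14631) = (42966 - 1530)*(I*sqrt(914) - 14631) = 41436*(-14631 + I*sqrt(914)) = -606250116 + 41436*I*sqrt(914)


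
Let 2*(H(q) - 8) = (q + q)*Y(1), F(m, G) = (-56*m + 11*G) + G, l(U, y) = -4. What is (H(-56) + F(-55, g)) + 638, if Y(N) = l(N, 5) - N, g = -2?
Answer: 3982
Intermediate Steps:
Y(N) = -4 - N
F(m, G) = -56*m + 12*G
H(q) = 8 - 5*q (H(q) = 8 + ((q + q)*(-4 - 1*1))/2 = 8 + ((2*q)*(-4 - 1))/2 = 8 + ((2*q)*(-5))/2 = 8 + (-10*q)/2 = 8 - 5*q)
(H(-56) + F(-55, g)) + 638 = ((8 - 5*(-56)) + (-56*(-55) + 12*(-2))) + 638 = ((8 + 280) + (3080 - 24)) + 638 = (288 + 3056) + 638 = 3344 + 638 = 3982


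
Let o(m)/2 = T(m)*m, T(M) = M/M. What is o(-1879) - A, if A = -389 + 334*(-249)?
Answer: 79797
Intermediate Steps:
T(M) = 1
A = -83555 (A = -389 - 83166 = -83555)
o(m) = 2*m (o(m) = 2*(1*m) = 2*m)
o(-1879) - A = 2*(-1879) - 1*(-83555) = -3758 + 83555 = 79797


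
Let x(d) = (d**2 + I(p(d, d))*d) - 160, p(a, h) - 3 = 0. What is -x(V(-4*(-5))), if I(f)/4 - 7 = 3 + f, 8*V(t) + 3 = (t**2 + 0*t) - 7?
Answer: -76025/16 ≈ -4751.6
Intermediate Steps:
p(a, h) = 3 (p(a, h) = 3 + 0 = 3)
V(t) = -5/4 + t**2/8 (V(t) = -3/8 + ((t**2 + 0*t) - 7)/8 = -3/8 + ((t**2 + 0) - 7)/8 = -3/8 + (t**2 - 7)/8 = -3/8 + (-7 + t**2)/8 = -3/8 + (-7/8 + t**2/8) = -5/4 + t**2/8)
I(f) = 40 + 4*f (I(f) = 28 + 4*(3 + f) = 28 + (12 + 4*f) = 40 + 4*f)
x(d) = -160 + d**2 + 52*d (x(d) = (d**2 + (40 + 4*3)*d) - 160 = (d**2 + (40 + 12)*d) - 160 = (d**2 + 52*d) - 160 = -160 + d**2 + 52*d)
-x(V(-4*(-5))) = -(-160 + (-5/4 + (-4*(-5))**2/8)**2 + 52*(-5/4 + (-4*(-5))**2/8)) = -(-160 + (-5/4 + (1/8)*20**2)**2 + 52*(-5/4 + (1/8)*20**2)) = -(-160 + (-5/4 + (1/8)*400)**2 + 52*(-5/4 + (1/8)*400)) = -(-160 + (-5/4 + 50)**2 + 52*(-5/4 + 50)) = -(-160 + (195/4)**2 + 52*(195/4)) = -(-160 + 38025/16 + 2535) = -1*76025/16 = -76025/16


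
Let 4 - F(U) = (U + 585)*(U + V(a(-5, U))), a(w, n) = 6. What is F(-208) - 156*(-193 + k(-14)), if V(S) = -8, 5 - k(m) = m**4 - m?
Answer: 6105844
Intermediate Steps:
k(m) = 5 + m - m**4 (k(m) = 5 - (m**4 - m) = 5 + (m - m**4) = 5 + m - m**4)
F(U) = 4 - (-8 + U)*(585 + U) (F(U) = 4 - (U + 585)*(U - 8) = 4 - (585 + U)*(-8 + U) = 4 - (-8 + U)*(585 + U))
F(-208) - 156*(-193 + k(-14)) = (4684 - 1*(-208)**2 - 577*(-208)) - 156*(-193 + (5 - 14 - 1*(-14)**4)) = (4684 - 1*43264 + 120016) - 156*(-193 + (5 - 14 - 1*38416)) = (4684 - 43264 + 120016) - 156*(-193 + (5 - 14 - 38416)) = 81436 - 156*(-193 - 38425) = 81436 - 156*(-38618) = 81436 - 1*(-6024408) = 81436 + 6024408 = 6105844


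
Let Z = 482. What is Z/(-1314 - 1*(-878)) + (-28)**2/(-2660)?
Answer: -28999/20710 ≈ -1.4002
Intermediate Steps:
Z/(-1314 - 1*(-878)) + (-28)**2/(-2660) = 482/(-1314 - 1*(-878)) + (-28)**2/(-2660) = 482/(-1314 + 878) + 784*(-1/2660) = 482/(-436) - 28/95 = 482*(-1/436) - 28/95 = -241/218 - 28/95 = -28999/20710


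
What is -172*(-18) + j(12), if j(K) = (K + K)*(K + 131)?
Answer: 6528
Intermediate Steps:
j(K) = 2*K*(131 + K) (j(K) = (2*K)*(131 + K) = 2*K*(131 + K))
-172*(-18) + j(12) = -172*(-18) + 2*12*(131 + 12) = 3096 + 2*12*143 = 3096 + 3432 = 6528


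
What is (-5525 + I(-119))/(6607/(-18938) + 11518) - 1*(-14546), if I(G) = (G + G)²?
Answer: 3173760186864/218121277 ≈ 14550.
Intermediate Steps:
I(G) = 4*G² (I(G) = (2*G)² = 4*G²)
(-5525 + I(-119))/(6607/(-18938) + 11518) - 1*(-14546) = (-5525 + 4*(-119)²)/(6607/(-18938) + 11518) - 1*(-14546) = (-5525 + 4*14161)/(6607*(-1/18938) + 11518) + 14546 = (-5525 + 56644)/(-6607/18938 + 11518) + 14546 = 51119/(218121277/18938) + 14546 = 51119*(18938/218121277) + 14546 = 968091622/218121277 + 14546 = 3173760186864/218121277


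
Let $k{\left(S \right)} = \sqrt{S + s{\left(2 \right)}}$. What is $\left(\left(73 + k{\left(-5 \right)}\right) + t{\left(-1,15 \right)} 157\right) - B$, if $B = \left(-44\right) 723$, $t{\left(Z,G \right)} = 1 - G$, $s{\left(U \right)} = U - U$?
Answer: $29687 + i \sqrt{5} \approx 29687.0 + 2.2361 i$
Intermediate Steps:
$s{\left(U \right)} = 0$
$k{\left(S \right)} = \sqrt{S}$ ($k{\left(S \right)} = \sqrt{S + 0} = \sqrt{S}$)
$B = -31812$
$\left(\left(73 + k{\left(-5 \right)}\right) + t{\left(-1,15 \right)} 157\right) - B = \left(\left(73 + \sqrt{-5}\right) + \left(1 - 15\right) 157\right) - -31812 = \left(\left(73 + i \sqrt{5}\right) + \left(1 - 15\right) 157\right) + 31812 = \left(\left(73 + i \sqrt{5}\right) - 2198\right) + 31812 = \left(-2125 + i \sqrt{5}\right) + 31812 = 29687 + i \sqrt{5}$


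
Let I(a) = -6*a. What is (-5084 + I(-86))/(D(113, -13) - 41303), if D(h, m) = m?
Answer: 1142/10329 ≈ 0.11056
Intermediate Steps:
(-5084 + I(-86))/(D(113, -13) - 41303) = (-5084 - 6*(-86))/(-13 - 41303) = (-5084 + 516)/(-41316) = -4568*(-1/41316) = 1142/10329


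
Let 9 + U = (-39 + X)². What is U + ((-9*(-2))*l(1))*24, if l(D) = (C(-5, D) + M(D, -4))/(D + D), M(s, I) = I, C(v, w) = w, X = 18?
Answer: -216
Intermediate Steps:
l(D) = (-4 + D)/(2*D) (l(D) = (D - 4)/(D + D) = (-4 + D)/((2*D)) = (-4 + D)*(1/(2*D)) = (-4 + D)/(2*D))
U = 432 (U = -9 + (-39 + 18)² = -9 + (-21)² = -9 + 441 = 432)
U + ((-9*(-2))*l(1))*24 = 432 + ((-9*(-2))*((½)*(-4 + 1)/1))*24 = 432 + (18*((½)*1*(-3)))*24 = 432 + (18*(-3/2))*24 = 432 - 27*24 = 432 - 648 = -216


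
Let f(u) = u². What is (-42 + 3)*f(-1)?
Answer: -39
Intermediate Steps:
(-42 + 3)*f(-1) = (-42 + 3)*(-1)² = -39*1 = -39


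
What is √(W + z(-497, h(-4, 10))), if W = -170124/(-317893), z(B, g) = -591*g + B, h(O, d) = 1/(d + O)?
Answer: 3*I*√26722107832510/635786 ≈ 24.392*I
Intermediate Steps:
h(O, d) = 1/(O + d)
z(B, g) = B - 591*g
W = 170124/317893 (W = -170124*(-1/317893) = 170124/317893 ≈ 0.53516)
√(W + z(-497, h(-4, 10))) = √(170124/317893 + (-497 - 591/(-4 + 10))) = √(170124/317893 + (-497 - 591/6)) = √(170124/317893 + (-497 - 591*⅙)) = √(170124/317893 + (-497 - 197/2)) = √(170124/317893 - 1191/2) = √(-378270315/635786) = 3*I*√26722107832510/635786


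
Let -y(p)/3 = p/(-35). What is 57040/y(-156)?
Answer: -499100/117 ≈ -4265.8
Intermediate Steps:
y(p) = 3*p/35 (y(p) = -3*p/(-35) = -3*p*(-1)/35 = -(-3)*p/35 = 3*p/35)
57040/y(-156) = 57040/(((3/35)*(-156))) = 57040/(-468/35) = 57040*(-35/468) = -499100/117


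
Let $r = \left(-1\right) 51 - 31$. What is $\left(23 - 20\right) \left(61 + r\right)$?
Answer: $-63$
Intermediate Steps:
$r = -82$ ($r = -51 - 31 = -82$)
$\left(23 - 20\right) \left(61 + r\right) = \left(23 - 20\right) \left(61 - 82\right) = \left(23 - 20\right) \left(-21\right) = 3 \left(-21\right) = -63$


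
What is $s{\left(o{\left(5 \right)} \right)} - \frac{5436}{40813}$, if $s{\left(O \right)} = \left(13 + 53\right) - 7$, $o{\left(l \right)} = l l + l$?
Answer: $\frac{2402531}{40813} \approx 58.867$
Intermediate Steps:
$o{\left(l \right)} = l + l^{2}$ ($o{\left(l \right)} = l^{2} + l = l + l^{2}$)
$s{\left(O \right)} = 59$ ($s{\left(O \right)} = 66 + \left(-33 + 26\right) = 66 - 7 = 59$)
$s{\left(o{\left(5 \right)} \right)} - \frac{5436}{40813} = 59 - \frac{5436}{40813} = \frac{2402531}{40813}$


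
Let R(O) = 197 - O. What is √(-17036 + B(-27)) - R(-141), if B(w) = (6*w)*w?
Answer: -338 + I*√12662 ≈ -338.0 + 112.53*I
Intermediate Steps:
B(w) = 6*w²
√(-17036 + B(-27)) - R(-141) = √(-17036 + 6*(-27)²) - (197 - 1*(-141)) = √(-17036 + 6*729) - (197 + 141) = √(-17036 + 4374) - 1*338 = √(-12662) - 338 = I*√12662 - 338 = -338 + I*√12662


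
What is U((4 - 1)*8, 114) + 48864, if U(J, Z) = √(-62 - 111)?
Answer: 48864 + I*√173 ≈ 48864.0 + 13.153*I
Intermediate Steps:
U(J, Z) = I*√173 (U(J, Z) = √(-173) = I*√173)
U((4 - 1)*8, 114) + 48864 = I*√173 + 48864 = 48864 + I*√173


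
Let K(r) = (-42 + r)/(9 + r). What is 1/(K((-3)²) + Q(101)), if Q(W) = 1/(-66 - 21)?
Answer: -58/107 ≈ -0.54206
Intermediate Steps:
Q(W) = -1/87 (Q(W) = 1/(-87) = -1/87)
K(r) = (-42 + r)/(9 + r)
1/(K((-3)²) + Q(101)) = 1/((-42 + (-3)²)/(9 + (-3)²) - 1/87) = 1/((-42 + 9)/(9 + 9) - 1/87) = 1/(-33/18 - 1/87) = 1/((1/18)*(-33) - 1/87) = 1/(-11/6 - 1/87) = 1/(-107/58) = -58/107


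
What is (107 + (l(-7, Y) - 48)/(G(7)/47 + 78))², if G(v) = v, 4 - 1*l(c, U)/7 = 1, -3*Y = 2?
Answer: 153461794564/13490929 ≈ 11375.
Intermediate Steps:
Y = -⅔ (Y = -⅓*2 = -⅔ ≈ -0.66667)
l(c, U) = 21 (l(c, U) = 28 - 7*1 = 28 - 7 = 21)
(107 + (l(-7, Y) - 48)/(G(7)/47 + 78))² = (107 + (21 - 48)/(7/47 + 78))² = (107 - 27/(7*(1/47) + 78))² = (107 - 27/(7/47 + 78))² = (107 - 27/3673/47)² = (107 - 27*47/3673)² = (107 - 1269/3673)² = (391742/3673)² = 153461794564/13490929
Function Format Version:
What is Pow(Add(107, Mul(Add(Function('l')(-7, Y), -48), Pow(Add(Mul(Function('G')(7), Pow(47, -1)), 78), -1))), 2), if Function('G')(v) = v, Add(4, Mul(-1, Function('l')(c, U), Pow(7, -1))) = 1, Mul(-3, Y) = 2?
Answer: Rational(153461794564, 13490929) ≈ 11375.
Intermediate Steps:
Y = Rational(-2, 3) (Y = Mul(Rational(-1, 3), 2) = Rational(-2, 3) ≈ -0.66667)
Function('l')(c, U) = 21 (Function('l')(c, U) = Add(28, Mul(-7, 1)) = Add(28, -7) = 21)
Pow(Add(107, Mul(Add(Function('l')(-7, Y), -48), Pow(Add(Mul(Function('G')(7), Pow(47, -1)), 78), -1))), 2) = Pow(Add(107, Mul(Add(21, -48), Pow(Add(Mul(7, Pow(47, -1)), 78), -1))), 2) = Pow(Add(107, Mul(-27, Pow(Add(Mul(7, Rational(1, 47)), 78), -1))), 2) = Pow(Add(107, Mul(-27, Pow(Add(Rational(7, 47), 78), -1))), 2) = Pow(Add(107, Mul(-27, Pow(Rational(3673, 47), -1))), 2) = Pow(Add(107, Mul(-27, Rational(47, 3673))), 2) = Pow(Add(107, Rational(-1269, 3673)), 2) = Pow(Rational(391742, 3673), 2) = Rational(153461794564, 13490929)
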